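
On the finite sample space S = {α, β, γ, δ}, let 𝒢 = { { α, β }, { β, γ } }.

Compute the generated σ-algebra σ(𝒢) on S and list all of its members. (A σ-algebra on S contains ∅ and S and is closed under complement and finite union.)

Initial family (4 sets): { {  }, { α, β }, { β, γ }, S }.
Pass 1. New:
  { α, δ }  = { β, γ }ᶜ
  { γ, δ }  = { α, β }ᶜ
  { α, β, γ }  = { α, β } ∪ { β, γ }
Pass 2 adds 4:
  { δ }  = { α, β, γ }ᶜ
  { α, β, δ }  = { α, δ } ∪ { α, β }
  { α, γ, δ }  = { γ, δ } ∪ { α, δ }
  { β, γ, δ }  = { γ, δ } ∪ { β, γ }
Pass 3. New:
  { α }  = { β, γ, δ }ᶜ
  { β }  = { α, γ, δ }ᶜ
  { γ }  = { α, β, δ }ᶜ
Pass 4 (2 new):
  { α, γ }  = { γ } ∪ { α }
  { β, δ }  = { δ } ∪ { β }
Pass 5 adds nothing — fixpoint reached.

|σ(𝒢)| = 16.  σ(𝒢) = { {  }, { α }, { β }, { γ }, { δ }, { α, β }, { α, γ }, { α, δ }, { β, γ }, { β, δ }, { γ, δ }, { α, β, γ }, { α, β, δ }, { α, γ, δ }, { β, γ, δ }, S }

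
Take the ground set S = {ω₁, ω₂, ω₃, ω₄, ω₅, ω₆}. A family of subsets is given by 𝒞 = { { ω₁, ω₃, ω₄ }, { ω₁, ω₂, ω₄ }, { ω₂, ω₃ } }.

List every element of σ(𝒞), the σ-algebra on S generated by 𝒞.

σ(𝒞) = { {}, { ω₂ }, { ω₃ }, { ω₁, ω₄ }, { ω₂, ω₃ }, { ω₅, ω₆ }, { ω₁, ω₂, ω₄ }, { ω₁, ω₃, ω₄ }, { ω₂, ω₅, ω₆ }, { ω₃, ω₅, ω₆ }, { ω₁, ω₂, ω₃, ω₄ }, { ω₁, ω₄, ω₅, ω₆ }, { ω₂, ω₃, ω₅, ω₆ }, { ω₁, ω₂, ω₄, ω₅, ω₆ }, { ω₁, ω₃, ω₄, ω₅, ω₆ }, S }

Working:
Seed the family with 𝒞 together with ∅ and S: { {}, { ω₂, ω₃ }, { ω₁, ω₂, ω₄ }, { ω₁, ω₃, ω₄ }, S }.
Step 1: 4 new —
  { ω₂, ω₅, ω₆ }  = ᶜ of { ω₁, ω₃, ω₄ }
  { ω₃, ω₅, ω₆ }  = ᶜ of { ω₁, ω₂, ω₄ }
  { ω₁, ω₂, ω₃, ω₄ }  = { ω₁, ω₃, ω₄ } ∪ { ω₂, ω₃ }
  { ω₁, ω₄, ω₅, ω₆ }  = ᶜ of { ω₂, ω₃ }
  |family| = 9
Step 2. New:
  { ω₅, ω₆ }  = ᶜ of { ω₁, ω₂, ω₃, ω₄ }
  { ω₂, ω₃, ω₅, ω₆ }  = { ω₂, ω₅, ω₆ } ∪ { ω₂, ω₃ }
  { ω₁, ω₂, ω₄, ω₅, ω₆ }  = { ω₁, ω₄, ω₅, ω₆ } ∪ { ω₂, ω₅, ω₆ }
  { ω₁, ω₃, ω₄, ω₅, ω₆ }  = { ω₁, ω₄, ω₅, ω₆ } ∪ { ω₁, ω₃, ω₄ }
  |family| = 13
Step 3 (3 new):
  { ω₂ }  = ᶜ of { ω₁, ω₃, ω₄, ω₅, ω₆ }
  { ω₃ }  = ᶜ of { ω₁, ω₂, ω₄, ω₅, ω₆ }
  { ω₁, ω₄ }  = ᶜ of { ω₂, ω₃, ω₅, ω₆ }
  |family| = 16
Step 4: stable.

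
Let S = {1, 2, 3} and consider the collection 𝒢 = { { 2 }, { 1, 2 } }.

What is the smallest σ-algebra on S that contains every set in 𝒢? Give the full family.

Initial family (4 sets): { ∅, { 2 }, { 1, 2 }, S }.
Pass 1: 2 new —
  { 3 }  = { 1, 2 }ᶜ
  { 1, 3 }  = { 2 }ᶜ
  |family| = 6
Pass 2: 1 new —
  { 2, 3 }  = { 3 } ∪ { 2 }
  |family| = 7
Pass 3: +1 →
  { 1 }  = { 2, 3 }ᶜ
  |family| = 8
Pass 4: no new sets; the family is a σ-algebra.

Therefore σ(𝒢) = { ∅, { 1 }, { 2 }, { 3 }, { 1, 2 }, { 1, 3 }, { 2, 3 }, S } (|σ(𝒢)| = 8).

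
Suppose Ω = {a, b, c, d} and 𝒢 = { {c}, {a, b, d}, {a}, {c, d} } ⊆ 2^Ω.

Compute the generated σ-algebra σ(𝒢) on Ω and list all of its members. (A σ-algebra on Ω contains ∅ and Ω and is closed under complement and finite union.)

Start: 𝒢 ∪ {∅, Ω} = { {}, {a}, {c}, {c, d}, {a, b, d}, Ω }.
Step 1. New:
  {a, b}  = ᶜ of {c, d}
  {a, c}  = {c} ∪ {a}
  {a, c, d}  = {c, d} ∪ {a}
  {b, c, d}  = ᶜ of {a}
  (now 10)
Step 2 adds 3:
  {b}  = ᶜ of {a, c, d}
  {b, d}  = ᶜ of {a, c}
  {a, b, c}  = {a, b} ∪ {c}
  (now 13)
Step 3 (2 new):
  {d}  = ᶜ of {a, b, c}
  {b, c}  = {c} ∪ {b}
  (now 15)
Step 4: 1 new —
  {a, d}  = ᶜ of {b, c}
  (now 16)
Step 5: closed — nothing new.

Hence σ(𝒢) has 16 members: { {}, {a}, {b}, {c}, {d}, {a, b}, {a, c}, {a, d}, {b, c}, {b, d}, {c, d}, {a, b, c}, {a, b, d}, {a, c, d}, {b, c, d}, Ω }.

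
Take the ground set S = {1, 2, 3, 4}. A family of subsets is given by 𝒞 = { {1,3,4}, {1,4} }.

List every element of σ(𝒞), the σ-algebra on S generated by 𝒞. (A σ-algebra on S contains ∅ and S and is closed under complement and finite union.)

σ(𝒞) = { {}, {2}, {3}, {1,4}, {2,3}, {1,2,4}, {1,3,4}, S }

Derivation:
Seed the family with 𝒞 together with ∅ and S: { {}, {1,4}, {1,3,4}, S }.
Step 1. New:
  {2}  = complement {1,3,4}
  {2,3}  = complement {1,4}
  [6 total]
Step 2: +1 →
  {1,2,4}  = {1,4} ∪ {2}
  [7 total]
Step 3. New:
  {3}  = complement {1,2,4}
  [8 total]
Step 4: no new sets; the family is a σ-algebra.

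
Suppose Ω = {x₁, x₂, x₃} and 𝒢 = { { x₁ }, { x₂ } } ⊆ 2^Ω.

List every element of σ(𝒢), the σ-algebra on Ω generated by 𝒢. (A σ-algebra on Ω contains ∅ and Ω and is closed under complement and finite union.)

σ(𝒢) (8 sets): { {}, { x₁ }, { x₂ }, { x₃ }, { x₁, x₂ }, { x₁, x₃ }, { x₂, x₃ }, Ω }

Derivation:
Start: 𝒢 ∪ {∅, Ω} = { {}, { x₁ }, { x₂ }, Ω }.
Step 1 (3 new):
  { x₁, x₂ }  = { x₁ } ∪ { x₂ }
  { x₁, x₃ }  = complement { x₂ }
  { x₂, x₃ }  = complement { x₁ }
  — 7 sets.
Step 2: +1 →
  { x₃ }  = complement { x₁, x₂ }
  — 8 sets.
Step 3: already closed under ᶜ and ∪.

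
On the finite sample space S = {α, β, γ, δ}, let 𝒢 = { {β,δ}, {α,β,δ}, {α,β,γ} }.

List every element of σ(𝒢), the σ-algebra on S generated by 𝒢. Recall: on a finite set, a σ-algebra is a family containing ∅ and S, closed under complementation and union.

|σ(𝒢)| = 16.  σ(𝒢) = { ∅, {α}, {β}, {γ}, {δ}, {α,β}, {α,γ}, {α,δ}, {β,γ}, {β,δ}, {γ,δ}, {α,β,γ}, {α,β,δ}, {α,γ,δ}, {β,γ,δ}, S }

Working:
Initial family (5 sets): { ∅, {β,δ}, {α,β,γ}, {α,β,δ}, S }.
Iteration 1 adds 3:
  {γ}  = ᶜ of {α,β,δ}
  {δ}  = ᶜ of {α,β,γ}
  {α,γ}  = ᶜ of {β,δ}
  |family| = 8
Iteration 2 (3 new):
  {γ,δ}  = {δ} ∪ {γ}
  {α,γ,δ}  = {δ} ∪ {α,γ}
  {β,γ,δ}  = {γ} ∪ {β,δ}
  |family| = 11
Iteration 3: +3 →
  {α}  = ᶜ of {β,γ,δ}
  {β}  = ᶜ of {α,γ,δ}
  {α,β}  = ᶜ of {γ,δ}
  |family| = 14
Iteration 4: +2 →
  {α,δ}  = {δ} ∪ {α}
  {β,γ}  = {γ} ∪ {β}
  |family| = 16
Iteration 5: already closed under ᶜ and ∪.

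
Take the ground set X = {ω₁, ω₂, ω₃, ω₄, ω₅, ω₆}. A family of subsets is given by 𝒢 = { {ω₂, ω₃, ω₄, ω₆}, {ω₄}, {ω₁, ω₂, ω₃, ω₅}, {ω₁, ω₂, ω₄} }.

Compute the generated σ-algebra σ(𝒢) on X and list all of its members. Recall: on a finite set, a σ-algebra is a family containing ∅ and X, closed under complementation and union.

Seed the family with 𝒢 together with ∅ and X: { ∅, {ω₄}, {ω₁, ω₂, ω₄}, {ω₁, ω₂, ω₃, ω₅}, {ω₂, ω₃, ω₄, ω₆}, X }.
Iteration 1 adds 6:
  {ω₁, ω₅}  = ᶜ of {ω₂, ω₃, ω₄, ω₆}
  {ω₄, ω₆}  = ᶜ of {ω₁, ω₂, ω₃, ω₅}
  {ω₃, ω₅, ω₆}  = ᶜ of {ω₁, ω₂, ω₄}
  {ω₁, ω₂, ω₃, ω₄, ω₅}  = {ω₄} ∪ {ω₁, ω₂, ω₃, ω₅}
  {ω₁, ω₂, ω₃, ω₄, ω₆}  = {ω₂, ω₃, ω₄, ω₆} ∪ {ω₁, ω₂, ω₄}
  {ω₁, ω₂, ω₃, ω₅, ω₆}  = ᶜ of {ω₄}
  (now 12)
Iteration 2: +9 →
  {ω₅}  = ᶜ of {ω₁, ω₂, ω₃, ω₄, ω₆}
  {ω₆}  = ᶜ of {ω₁, ω₂, ω₃, ω₄, ω₅}
  {ω₁, ω₄, ω₅}  = {ω₁, ω₅} ∪ {ω₄}
  {ω₁, ω₂, ω₄, ω₅}  = {ω₁, ω₂, ω₄} ∪ {ω₁, ω₅}
  {ω₁, ω₂, ω₄, ω₆}  = {ω₁, ω₂, ω₄} ∪ {ω₄, ω₆}
  {ω₁, ω₃, ω₅, ω₆}  = {ω₃, ω₅, ω₆} ∪ {ω₁, ω₅}
  {ω₁, ω₄, ω₅, ω₆}  = {ω₁, ω₅} ∪ {ω₄, ω₆}
  {ω₃, ω₄, ω₅, ω₆}  = {ω₃, ω₅, ω₆} ∪ {ω₄}
  {ω₂, ω₃, ω₄, ω₅, ω₆}  = {ω₂, ω₃, ω₄, ω₆} ∪ {ω₃, ω₅, ω₆}
  (now 21)
Iteration 3 (13 new):
  {ω₁}  = ᶜ of {ω₂, ω₃, ω₄, ω₅, ω₆}
  {ω₁, ω₂}  = ᶜ of {ω₃, ω₄, ω₅, ω₆}
  {ω₂, ω₃}  = ᶜ of {ω₁, ω₄, ω₅, ω₆}
  {ω₂, ω₄}  = ᶜ of {ω₁, ω₃, ω₅, ω₆}
  {ω₃, ω₅}  = ᶜ of {ω₁, ω₂, ω₄, ω₆}
  {ω₃, ω₆}  = ᶜ of {ω₁, ω₂, ω₄, ω₅}
  {ω₄, ω₅}  = {ω₅} ∪ {ω₄}
  {ω₅, ω₆}  = {ω₆} ∪ {ω₅}
  {ω₁, ω₅, ω₆}  = {ω₁, ω₅} ∪ {ω₆}
  {ω₂, ω₃, ω₆}  = ᶜ of {ω₁, ω₄, ω₅}
  {ω₄, ω₅, ω₆}  = {ω₄, ω₆} ∪ {ω₅}
  {ω₁, ω₂, ω₄, ω₅, ω₆}  = {ω₁, ω₄, ω₅, ω₆} ∪ {ω₁, ω₂, ω₄, ω₆}
  {ω₁, ω₃, ω₄, ω₅, ω₆}  = {ω₁, ω₄, ω₅, ω₆} ∪ {ω₁, ω₃, ω₅, ω₆}
  (now 34)
Iteration 4 adds 23:
  {ω₂}  = ᶜ of {ω₁, ω₃, ω₄, ω₅, ω₆}
  {ω₃}  = ᶜ of {ω₁, ω₂, ω₄, ω₅, ω₆}
  {ω₁, ω₄}  = {ω₁} ∪ {ω₄}
  {ω₁, ω₆}  = {ω₁} ∪ {ω₆}
  {ω₁, ω₂, ω₃}  = ᶜ of {ω₄, ω₅, ω₆}
  {ω₁, ω₂, ω₅}  = {ω₁, ω₂} ∪ {ω₅}
  {ω₁, ω₂, ω₆}  = {ω₁, ω₂} ∪ {ω₆}
  {ω₁, ω₃, ω₅}  = {ω₁} ∪ {ω₃, ω₅}
  {ω₁, ω₃, ω₆}  = {ω₁} ∪ {ω₃, ω₆}
  {ω₁, ω₄, ω₆}  = {ω₁} ∪ {ω₄, ω₆}
  {ω₂, ω₃, ω₄}  = ᶜ of {ω₁, ω₅, ω₆}
  {ω₂, ω₃, ω₅}  = {ω₅} ∪ {ω₂, ω₃}
  {ω₂, ω₄, ω₅}  = {ω₅} ∪ {ω₂, ω₄}
  {ω₂, ω₄, ω₆}  = {ω₆} ∪ {ω₂, ω₄}
  {ω₃, ω₄, ω₅}  = {ω₄, ω₅} ∪ {ω₃, ω₅}
  {ω₃, ω₄, ω₆}  = {ω₃, ω₆} ∪ {ω₄}
  {ω₁, ω₂, ω₃, ω₄}  = ᶜ of {ω₅, ω₆}
  {ω₁, ω₂, ω₃, ω₆}  = ᶜ of {ω₄, ω₅}
  {ω₁, ω₂, ω₅, ω₆}  = {ω₅, ω₆} ∪ {ω₁, ω₂}
  {ω₁, ω₃, ω₄, ω₅}  = {ω₁, ω₄, ω₅} ∪ {ω₃, ω₅}
  {ω₂, ω₃, ω₄, ω₅}  = {ω₄, ω₅} ∪ {ω₂, ω₃}
  {ω₂, ω₃, ω₅, ω₆}  = {ω₅, ω₆} ∪ {ω₂, ω₃, ω₆}
  {ω₂, ω₄, ω₅, ω₆}  = {ω₅, ω₆} ∪ {ω₂, ω₄}
  (now 57)
Iteration 5: +7 →
  {ω₁, ω₃}  = ᶜ of {ω₂, ω₄, ω₅, ω₆}
  {ω₂, ω₅}  = {ω₂} ∪ {ω₅}
  {ω₂, ω₆}  = ᶜ of {ω₁, ω₃, ω₄, ω₅}
  {ω₃, ω₄}  = ᶜ of {ω₁, ω₂, ω₅, ω₆}
  {ω₁, ω₃, ω₄}  = {ω₁, ω₄} ∪ {ω₃}
  {ω₂, ω₅, ω₆}  = {ω₅, ω₆} ∪ {ω₂}
  {ω₁, ω₃, ω₄, ω₆}  = {ω₁, ω₃, ω₆} ∪ {ω₁, ω₄, ω₆}
  (now 64)
Iteration 6: already closed under ᶜ and ∪.

σ(𝒢) = { ∅, {ω₁}, {ω₂}, {ω₃}, {ω₄}, {ω₅}, {ω₆}, {ω₁, ω₂}, {ω₁, ω₃}, {ω₁, ω₄}, {ω₁, ω₅}, {ω₁, ω₆}, {ω₂, ω₃}, {ω₂, ω₄}, {ω₂, ω₅}, {ω₂, ω₆}, {ω₃, ω₄}, {ω₃, ω₅}, {ω₃, ω₆}, {ω₄, ω₅}, {ω₄, ω₆}, {ω₅, ω₆}, {ω₁, ω₂, ω₃}, {ω₁, ω₂, ω₄}, {ω₁, ω₂, ω₅}, {ω₁, ω₂, ω₆}, {ω₁, ω₃, ω₄}, {ω₁, ω₃, ω₅}, {ω₁, ω₃, ω₆}, {ω₁, ω₄, ω₅}, {ω₁, ω₄, ω₆}, {ω₁, ω₅, ω₆}, {ω₂, ω₃, ω₄}, {ω₂, ω₃, ω₅}, {ω₂, ω₃, ω₆}, {ω₂, ω₄, ω₅}, {ω₂, ω₄, ω₆}, {ω₂, ω₅, ω₆}, {ω₃, ω₄, ω₅}, {ω₃, ω₄, ω₆}, {ω₃, ω₅, ω₆}, {ω₄, ω₅, ω₆}, {ω₁, ω₂, ω₃, ω₄}, {ω₁, ω₂, ω₃, ω₅}, {ω₁, ω₂, ω₃, ω₆}, {ω₁, ω₂, ω₄, ω₅}, {ω₁, ω₂, ω₄, ω₆}, {ω₁, ω₂, ω₅, ω₆}, {ω₁, ω₃, ω₄, ω₅}, {ω₁, ω₃, ω₄, ω₆}, {ω₁, ω₃, ω₅, ω₆}, {ω₁, ω₄, ω₅, ω₆}, {ω₂, ω₃, ω₄, ω₅}, {ω₂, ω₃, ω₄, ω₆}, {ω₂, ω₃, ω₅, ω₆}, {ω₂, ω₄, ω₅, ω₆}, {ω₃, ω₄, ω₅, ω₆}, {ω₁, ω₂, ω₃, ω₄, ω₅}, {ω₁, ω₂, ω₃, ω₄, ω₆}, {ω₁, ω₂, ω₃, ω₅, ω₆}, {ω₁, ω₂, ω₄, ω₅, ω₆}, {ω₁, ω₃, ω₄, ω₅, ω₆}, {ω₂, ω₃, ω₄, ω₅, ω₆}, X }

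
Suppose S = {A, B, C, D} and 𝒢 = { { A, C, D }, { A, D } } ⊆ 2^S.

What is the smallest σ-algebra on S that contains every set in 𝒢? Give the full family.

Take S₀ = 𝒢 ∪ {∅, S} = { {  }, { A, D }, { A, C, D }, S }.
Step 1 adds 2:
  { B }  = ᶜ of { A, C, D }
  { B, C }  = ᶜ of { A, D }
  [6 total]
Step 2: +1 →
  { A, B, D }  = { A, D } ∪ { B }
  [7 total]
Step 3: +1 →
  { C }  = ᶜ of { A, B, D }
  [8 total]
After Step 4 the family is unchanged; done.

Hence σ(𝒢) has 8 members: { {  }, { B }, { C }, { A, D }, { B, C }, { A, B, D }, { A, C, D }, S }.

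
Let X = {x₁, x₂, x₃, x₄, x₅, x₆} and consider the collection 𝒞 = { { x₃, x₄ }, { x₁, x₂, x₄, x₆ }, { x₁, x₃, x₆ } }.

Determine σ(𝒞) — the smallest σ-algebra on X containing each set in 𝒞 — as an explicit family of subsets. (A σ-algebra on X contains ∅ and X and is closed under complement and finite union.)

σ(𝒞) = { {  }, { x₂ }, { x₃ }, { x₄ }, { x₅ }, { x₁, x₆ }, { x₂, x₃ }, { x₂, x₄ }, { x₂, x₅ }, { x₃, x₄ }, { x₃, x₅ }, { x₄, x₅ }, { x₁, x₂, x₆ }, { x₁, x₃, x₆ }, { x₁, x₄, x₆ }, { x₁, x₅, x₆ }, { x₂, x₃, x₄ }, { x₂, x₃, x₅ }, { x₂, x₄, x₅ }, { x₃, x₄, x₅ }, { x₁, x₂, x₃, x₆ }, { x₁, x₂, x₄, x₆ }, { x₁, x₂, x₅, x₆ }, { x₁, x₃, x₄, x₆ }, { x₁, x₃, x₅, x₆ }, { x₁, x₄, x₅, x₆ }, { x₂, x₃, x₄, x₅ }, { x₁, x₂, x₃, x₄, x₆ }, { x₁, x₂, x₃, x₅, x₆ }, { x₁, x₂, x₄, x₅, x₆ }, { x₁, x₃, x₄, x₅, x₆ }, X }

Working:
Initial family (5 sets): { {  }, { x₃, x₄ }, { x₁, x₃, x₆ }, { x₁, x₂, x₄, x₆ }, X }.
Iteration 1: 5 new —
  { x₃, x₅ }  = complement { x₁, x₂, x₄, x₆ }
  { x₂, x₄, x₅ }  = complement { x₁, x₃, x₆ }
  { x₁, x₂, x₅, x₆ }  = complement { x₃, x₄ }
  { x₁, x₃, x₄, x₆ }  = { x₃, x₄ } ∪ { x₁, x₃, x₆ }
  { x₁, x₂, x₃, x₄, x₆ }  = { x₃, x₄ } ∪ { x₁, x₂, x₄, x₆ }
Iteration 2: 8 new —
  { x₅ }  = complement { x₁, x₂, x₃, x₄, x₆ }
  { x₂, x₅ }  = complement { x₁, x₃, x₄, x₆ }
  { x₃, x₄, x₅ }  = { x₃, x₄ } ∪ { x₃, x₅ }
  { x₁, x₃, x₅, x₆ }  = { x₁, x₃, x₆ } ∪ { x₃, x₅ }
  { x₂, x₃, x₄, x₅ }  = { x₃, x₄ } ∪ { x₂, x₄, x₅ }
  { x₁, x₂, x₃, x₅, x₆ }  = { x₁, x₃, x₆ } ∪ { x₁, x₂, x₅, x₆ }
  { x₁, x₂, x₄, x₅, x₆ }  = { x₁, x₂, x₄, x₆ } ∪ { x₂, x₄, x₅ }
  { x₁, x₃, x₄, x₅, x₆ }  = { x₁, x₃, x₄, x₆ } ∪ { x₃, x₅ }
Iteration 3: 7 new —
  { x₂ }  = complement { x₁, x₃, x₄, x₅, x₆ }
  { x₃ }  = complement { x₁, x₂, x₄, x₅, x₆ }
  { x₄ }  = complement { x₁, x₂, x₃, x₅, x₆ }
  { x₁, x₆ }  = complement { x₂, x₃, x₄, x₅ }
  { x₂, x₄ }  = complement { x₁, x₃, x₅, x₆ }
  { x₁, x₂, x₆ }  = complement { x₃, x₄, x₅ }
  { x₂, x₃, x₅ }  = { x₂, x₅ } ∪ { x₃, x₅ }
Iteration 4: 6 new —
  { x₂, x₃ }  = { x₂ } ∪ { x₃ }
  { x₄, x₅ }  = { x₅ } ∪ { x₄ }
  { x₁, x₄, x₆ }  = complement { x₂, x₃, x₅ }
  { x₁, x₅, x₆ }  = { x₁, x₆ } ∪ { x₅ }
  { x₂, x₃, x₄ }  = { x₃, x₄ } ∪ { x₂ }
  { x₁, x₂, x₃, x₆ }  = { x₁, x₃, x₆ } ∪ { x₂ }
Iteration 5. New:
  { x₁, x₄, x₅, x₆ }  = complement { x₂, x₃ }
Iteration 6: stable.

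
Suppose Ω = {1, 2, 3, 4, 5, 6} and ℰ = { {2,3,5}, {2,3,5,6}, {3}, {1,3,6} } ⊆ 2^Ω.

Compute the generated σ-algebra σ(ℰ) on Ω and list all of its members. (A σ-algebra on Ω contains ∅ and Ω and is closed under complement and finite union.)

Seed the family with ℰ together with ∅ and Ω: { {}, {3}, {1,3,6}, {2,3,5}, {2,3,5,6}, Ω }.
Step 1 (5 new):
  {1,4}  = Ω∖{2,3,5,6}
  {1,4,6}  = Ω∖{2,3,5}
  {2,4,5}  = Ω∖{1,3,6}
  {1,2,3,5,6}  = {2,3,5} ∪ {1,3,6}
  {1,2,4,5,6}  = Ω∖{3}
  [11 total]
Step 2 adds 7:
  {4}  = Ω∖{1,2,3,5,6}
  {1,3,4}  = {3} ∪ {1,4}
  {1,2,4,5}  = {1,4} ∪ {2,4,5}
  {1,3,4,6}  = {1,3,6} ∪ {1,4,6}
  {2,3,4,5}  = {3} ∪ {2,4,5}
  {1,2,3,4,5}  = {2,3,5} ∪ {1,4}
  {2,3,4,5,6}  = {2,3,5,6} ∪ {2,4,5}
  [18 total]
Step 3: 7 new —
  {1}  = Ω∖{2,3,4,5,6}
  {6}  = Ω∖{1,2,3,4,5}
  {1,6}  = Ω∖{2,3,4,5}
  {2,5}  = Ω∖{1,3,4,6}
  {3,4}  = {3} ∪ {4}
  {3,6}  = Ω∖{1,2,4,5}
  {2,5,6}  = Ω∖{1,3,4}
  [25 total]
Step 4. New:
  {1,3}  = {1} ∪ {3}
  {4,6}  = {6} ∪ {4}
  {1,2,5}  = {2,5} ∪ {1}
  {3,4,6}  = {3,4} ∪ {6}
  {1,2,3,5}  = {1} ∪ {2,3,5}
  {1,2,5,6}  = Ω∖{3,4}
  {2,4,5,6}  = {2,5,6} ∪ {4}
  [32 total]
Step 5: closed — nothing new.

σ(ℰ) = { {}, {1}, {3}, {4}, {6}, {1,3}, {1,4}, {1,6}, {2,5}, {3,4}, {3,6}, {4,6}, {1,2,5}, {1,3,4}, {1,3,6}, {1,4,6}, {2,3,5}, {2,4,5}, {2,5,6}, {3,4,6}, {1,2,3,5}, {1,2,4,5}, {1,2,5,6}, {1,3,4,6}, {2,3,4,5}, {2,3,5,6}, {2,4,5,6}, {1,2,3,4,5}, {1,2,3,5,6}, {1,2,4,5,6}, {2,3,4,5,6}, Ω }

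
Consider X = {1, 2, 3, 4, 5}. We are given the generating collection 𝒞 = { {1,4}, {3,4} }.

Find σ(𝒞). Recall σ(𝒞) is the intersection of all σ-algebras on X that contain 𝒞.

Initial family (4 sets): { {}, {1,4}, {3,4}, X }.
Pass 1 adds 3:
  {1,2,5}  = {3,4}ᶜ
  {1,3,4}  = {3,4} ∪ {1,4}
  {2,3,5}  = {1,4}ᶜ
  [7 total]
Pass 2: 4 new —
  {2,5}  = {1,3,4}ᶜ
  {1,2,3,5}  = {1,2,5} ∪ {2,3,5}
  {1,2,4,5}  = {1,2,5} ∪ {1,4}
  {2,3,4,5}  = {3,4} ∪ {2,3,5}
  [11 total]
Pass 3: +3 →
  {1}  = {2,3,4,5}ᶜ
  {3}  = {1,2,4,5}ᶜ
  {4}  = {1,2,3,5}ᶜ
  [14 total]
Pass 4: +2 →
  {1,3}  = {3} ∪ {1}
  {2,4,5}  = {2,5} ∪ {4}
  [16 total]
Pass 5: closed — nothing new.

Therefore σ(𝒞) = { {}, {1}, {3}, {4}, {1,3}, {1,4}, {2,5}, {3,4}, {1,2,5}, {1,3,4}, {2,3,5}, {2,4,5}, {1,2,3,5}, {1,2,4,5}, {2,3,4,5}, X } (|σ(𝒞)| = 16).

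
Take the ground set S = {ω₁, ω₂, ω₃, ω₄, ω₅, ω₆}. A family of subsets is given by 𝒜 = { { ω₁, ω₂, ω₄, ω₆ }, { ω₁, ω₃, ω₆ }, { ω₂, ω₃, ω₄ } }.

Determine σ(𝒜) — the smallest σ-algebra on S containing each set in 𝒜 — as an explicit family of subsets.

|σ(𝒜)| = 16.  σ(𝒜) = { ∅, { ω₃ }, { ω₅ }, { ω₁, ω₆ }, { ω₂, ω₄ }, { ω₃, ω₅ }, { ω₁, ω₃, ω₆ }, { ω₁, ω₅, ω₆ }, { ω₂, ω₃, ω₄ }, { ω₂, ω₄, ω₅ }, { ω₁, ω₂, ω₄, ω₆ }, { ω₁, ω₃, ω₅, ω₆ }, { ω₂, ω₃, ω₄, ω₅ }, { ω₁, ω₂, ω₃, ω₄, ω₆ }, { ω₁, ω₂, ω₄, ω₅, ω₆ }, S }

Derivation:
Initial family (5 sets): { ∅, { ω₁, ω₃, ω₆ }, { ω₂, ω₃, ω₄ }, { ω₁, ω₂, ω₄, ω₆ }, S }.
Pass 1: 4 new —
  { ω₃, ω₅ }  = complement { ω₁, ω₂, ω₄, ω₆ }
  { ω₁, ω₅, ω₆ }  = complement { ω₂, ω₃, ω₄ }
  { ω₂, ω₄, ω₅ }  = complement { ω₁, ω₃, ω₆ }
  { ω₁, ω₂, ω₃, ω₄, ω₆ }  = { ω₂, ω₃, ω₄ } ∪ { ω₁, ω₂, ω₄, ω₆ }
Pass 2 adds 4:
  { ω₅ }  = complement { ω₁, ω₂, ω₃, ω₄, ω₆ }
  { ω₁, ω₃, ω₅, ω₆ }  = { ω₁, ω₃, ω₆ } ∪ { ω₁, ω₅, ω₆ }
  { ω₂, ω₃, ω₄, ω₅ }  = { ω₂, ω₃, ω₄ } ∪ { ω₃, ω₅ }
  { ω₁, ω₂, ω₄, ω₅, ω₆ }  = { ω₁, ω₂, ω₄, ω₆ } ∪ { ω₁, ω₅, ω₆ }
Pass 3. New:
  { ω₃ }  = complement { ω₁, ω₂, ω₄, ω₅, ω₆ }
  { ω₁, ω₆ }  = complement { ω₂, ω₃, ω₄, ω₅ }
  { ω₂, ω₄ }  = complement { ω₁, ω₃, ω₅, ω₆ }
Pass 4: already closed under ᶜ and ∪.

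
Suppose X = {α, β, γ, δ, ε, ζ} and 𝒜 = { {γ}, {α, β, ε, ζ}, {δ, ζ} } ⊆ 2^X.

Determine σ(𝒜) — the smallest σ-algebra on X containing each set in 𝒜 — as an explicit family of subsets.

Start: 𝒜 ∪ {∅, X} = { {}, {γ}, {δ, ζ}, {α, β, ε, ζ}, X }.
Iteration 1. New:
  {γ, δ}  = complement {α, β, ε, ζ}
  {γ, δ, ζ}  = {γ} ∪ {δ, ζ}
  {α, β, γ, ε}  = complement {δ, ζ}
  {α, β, γ, ε, ζ}  = {γ} ∪ {α, β, ε, ζ}
  {α, β, δ, ε, ζ}  = complement {γ}
  [10 total]
Iteration 2: 3 new —
  {δ}  = complement {α, β, γ, ε, ζ}
  {α, β, ε}  = complement {γ, δ, ζ}
  {α, β, γ, δ, ε}  = {γ, δ} ∪ {α, β, γ, ε}
  [13 total]
Iteration 3: 2 new —
  {ζ}  = complement {α, β, γ, δ, ε}
  {α, β, δ, ε}  = {α, β, ε} ∪ {δ}
  [15 total]
Iteration 4. New:
  {γ, ζ}  = complement {α, β, δ, ε}
  [16 total]
Iteration 5: stable.

σ(𝒜) = { {}, {γ}, {δ}, {ζ}, {γ, δ}, {γ, ζ}, {δ, ζ}, {α, β, ε}, {γ, δ, ζ}, {α, β, γ, ε}, {α, β, δ, ε}, {α, β, ε, ζ}, {α, β, γ, δ, ε}, {α, β, γ, ε, ζ}, {α, β, δ, ε, ζ}, X }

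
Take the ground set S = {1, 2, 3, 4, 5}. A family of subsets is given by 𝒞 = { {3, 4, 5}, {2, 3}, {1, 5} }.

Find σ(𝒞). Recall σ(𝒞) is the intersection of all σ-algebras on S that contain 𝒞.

|σ(𝒞)| = 32.  σ(𝒞) = { {}, {1}, {2}, {3}, {4}, {5}, {1, 2}, {1, 3}, {1, 4}, {1, 5}, {2, 3}, {2, 4}, {2, 5}, {3, 4}, {3, 5}, {4, 5}, {1, 2, 3}, {1, 2, 4}, {1, 2, 5}, {1, 3, 4}, {1, 3, 5}, {1, 4, 5}, {2, 3, 4}, {2, 3, 5}, {2, 4, 5}, {3, 4, 5}, {1, 2, 3, 4}, {1, 2, 3, 5}, {1, 2, 4, 5}, {1, 3, 4, 5}, {2, 3, 4, 5}, S }

Working:
Seed the family with 𝒞 together with ∅ and S: { {}, {1, 5}, {2, 3}, {3, 4, 5}, S }.
Pass 1: 6 new —
  {1, 2}  = S∖{3, 4, 5}
  {1, 4, 5}  = S∖{2, 3}
  {2, 3, 4}  = S∖{1, 5}
  {1, 2, 3, 5}  = {2, 3} ∪ {1, 5}
  {1, 3, 4, 5}  = {3, 4, 5} ∪ {1, 5}
  {2, 3, 4, 5}  = {3, 4, 5} ∪ {2, 3}
Pass 2 adds 7:
  {1}  = S∖{2, 3, 4, 5}
  {2}  = S∖{1, 3, 4, 5}
  {4}  = S∖{1, 2, 3, 5}
  {1, 2, 3}  = {1, 2} ∪ {2, 3}
  {1, 2, 5}  = {1, 2} ∪ {1, 5}
  {1, 2, 3, 4}  = {2, 3, 4} ∪ {1, 2}
  {1, 2, 4, 5}  = {1, 4, 5} ∪ {1, 2}
Pass 3: +7 →
  {3}  = S∖{1, 2, 4, 5}
  {5}  = S∖{1, 2, 3, 4}
  {1, 4}  = {4} ∪ {1}
  {2, 4}  = {4} ∪ {2}
  {3, 4}  = S∖{1, 2, 5}
  {4, 5}  = S∖{1, 2, 3}
  {1, 2, 4}  = {1, 2} ∪ {4}
Pass 4 adds 7:
  {1, 3}  = {3} ∪ {1}
  {2, 5}  = {2} ∪ {5}
  {3, 5}  = S∖{1, 2, 4}
  {1, 3, 4}  = {3, 4} ∪ {1, 4}
  {1, 3, 5}  = S∖{2, 4}
  {2, 3, 5}  = S∖{1, 4}
  {2, 4, 5}  = {2} ∪ {4, 5}
Pass 5: stable.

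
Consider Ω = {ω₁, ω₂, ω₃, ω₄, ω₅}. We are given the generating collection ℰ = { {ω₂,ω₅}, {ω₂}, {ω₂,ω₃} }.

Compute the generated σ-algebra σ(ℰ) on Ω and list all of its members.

σ(ℰ) (16 sets): { ∅, {ω₂}, {ω₃}, {ω₅}, {ω₁,ω₄}, {ω₂,ω₃}, {ω₂,ω₅}, {ω₃,ω₅}, {ω₁,ω₂,ω₄}, {ω₁,ω₃,ω₄}, {ω₁,ω₄,ω₅}, {ω₂,ω₃,ω₅}, {ω₁,ω₂,ω₃,ω₄}, {ω₁,ω₂,ω₄,ω₅}, {ω₁,ω₃,ω₄,ω₅}, Ω }

Trace:
Seed the family with ℰ together with ∅ and Ω: { ∅, {ω₂}, {ω₂,ω₃}, {ω₂,ω₅}, Ω }.
Step 1: 4 new —
  {ω₁,ω₃,ω₄}  = Ω∖{ω₂,ω₅}
  {ω₁,ω₄,ω₅}  = Ω∖{ω₂,ω₃}
  {ω₂,ω₃,ω₅}  = {ω₂,ω₅} ∪ {ω₂,ω₃}
  {ω₁,ω₃,ω₄,ω₅}  = Ω∖{ω₂}
  (now 9)
Step 2: +3 →
  {ω₁,ω₄}  = Ω∖{ω₂,ω₃,ω₅}
  {ω₁,ω₂,ω₃,ω₄}  = {ω₂} ∪ {ω₁,ω₃,ω₄}
  {ω₁,ω₂,ω₄,ω₅}  = {ω₁,ω₄,ω₅} ∪ {ω₂,ω₅}
  (now 12)
Step 3. New:
  {ω₃}  = Ω∖{ω₁,ω₂,ω₄,ω₅}
  {ω₅}  = Ω∖{ω₁,ω₂,ω₃,ω₄}
  {ω₁,ω₂,ω₄}  = {ω₁,ω₄} ∪ {ω₂}
  (now 15)
Step 4: +1 →
  {ω₃,ω₅}  = Ω∖{ω₁,ω₂,ω₄}
  (now 16)
After Step 5 the family is unchanged; done.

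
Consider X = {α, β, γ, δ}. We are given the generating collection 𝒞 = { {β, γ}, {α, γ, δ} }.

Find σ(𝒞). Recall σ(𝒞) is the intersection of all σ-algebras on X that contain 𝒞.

|σ(𝒞)| = 8.  σ(𝒞) = { {}, {β}, {γ}, {α, δ}, {β, γ}, {α, β, δ}, {α, γ, δ}, X }

Derivation:
Begin from { {}, {β, γ}, {α, γ, δ}, X } (that is, 𝒞 plus ∅ and X).
Iteration 1 adds 2:
  {β}  = {α, γ, δ}ᶜ
  {α, δ}  = {β, γ}ᶜ
Iteration 2: +1 →
  {α, β, δ}  = {α, δ} ∪ {β}
Iteration 3: 1 new —
  {γ}  = {α, β, δ}ᶜ
Iteration 4: stable.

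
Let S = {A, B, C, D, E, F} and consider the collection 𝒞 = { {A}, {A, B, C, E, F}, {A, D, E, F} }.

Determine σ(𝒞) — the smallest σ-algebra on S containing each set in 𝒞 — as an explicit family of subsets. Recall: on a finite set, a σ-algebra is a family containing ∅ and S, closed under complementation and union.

σ(𝒞) (16 sets): { {}, {A}, {D}, {A, D}, {B, C}, {E, F}, {A, B, C}, {A, E, F}, {B, C, D}, {D, E, F}, {A, B, C, D}, {A, D, E, F}, {B, C, E, F}, {A, B, C, E, F}, {B, C, D, E, F}, S }

Trace:
Take S₀ = 𝒞 ∪ {∅, S} = { {}, {A}, {A, D, E, F}, {A, B, C, E, F}, S }.
Round 1: +3 →
  {D}  = ᶜ of {A, B, C, E, F}
  {B, C}  = ᶜ of {A, D, E, F}
  {B, C, D, E, F}  = ᶜ of {A}
  — 8 sets.
Round 2: +3 →
  {A, D}  = {D} ∪ {A}
  {A, B, C}  = {B, C} ∪ {A}
  {B, C, D}  = {D} ∪ {B, C}
  — 11 sets.
Round 3: 4 new —
  {A, E, F}  = ᶜ of {B, C, D}
  {D, E, F}  = ᶜ of {A, B, C}
  {A, B, C, D}  = {B, C} ∪ {A, D}
  {B, C, E, F}  = ᶜ of {A, D}
  — 15 sets.
Round 4: 1 new —
  {E, F}  = ᶜ of {A, B, C, D}
  — 16 sets.
Round 5: already closed under ᶜ and ∪.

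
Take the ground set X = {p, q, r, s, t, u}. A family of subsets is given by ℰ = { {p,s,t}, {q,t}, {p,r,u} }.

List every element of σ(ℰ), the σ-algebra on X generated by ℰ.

σ(ℰ) (32 sets): { {}, {p}, {q}, {s}, {t}, {p,q}, {p,s}, {p,t}, {q,s}, {q,t}, {r,u}, {s,t}, {p,q,s}, {p,q,t}, {p,r,u}, {p,s,t}, {q,r,u}, {q,s,t}, {r,s,u}, {r,t,u}, {p,q,r,u}, {p,q,s,t}, {p,r,s,u}, {p,r,t,u}, {q,r,s,u}, {q,r,t,u}, {r,s,t,u}, {p,q,r,s,u}, {p,q,r,t,u}, {p,r,s,t,u}, {q,r,s,t,u}, X }

Working:
Take S₀ = ℰ ∪ {∅, X} = { {}, {q,t}, {p,r,u}, {p,s,t}, X }.
Step 1: +6 →
  {q,r,u}  = X∖{p,s,t}
  {q,s,t}  = X∖{p,r,u}
  {p,q,s,t}  = {p,s,t} ∪ {q,t}
  {p,r,s,u}  = X∖{q,t}
  {p,q,r,t,u}  = {q,t} ∪ {p,r,u}
  {p,r,s,t,u}  = {p,s,t} ∪ {p,r,u}
  — 11 sets.
Step 2 (7 new):
  {q}  = X∖{p,r,s,t,u}
  {s}  = X∖{p,q,r,t,u}
  {r,u}  = X∖{p,q,s,t}
  {p,q,r,u}  = {p,r,u} ∪ {q,r,u}
  {q,r,t,u}  = {q,t} ∪ {q,r,u}
  {p,q,r,s,u}  = {q,r,u} ∪ {p,r,s,u}
  {q,r,s,t,u}  = {q,r,u} ∪ {q,s,t}
  — 18 sets.
Step 3: 7 new —
  {p}  = X∖{q,r,s,t,u}
  {t}  = X∖{p,q,r,s,u}
  {p,s}  = X∖{q,r,t,u}
  {q,s}  = {s} ∪ {q}
  {s,t}  = X∖{p,q,r,u}
  {r,s,u}  = {r,u} ∪ {s}
  {q,r,s,u}  = {q,r,u} ∪ {s}
  — 25 sets.
Step 4. New:
  {p,q}  = {p} ∪ {q}
  {p,t}  = X∖{q,r,s,u}
  {p,q,s}  = {p} ∪ {q,s}
  {p,q,t}  = X∖{r,s,u}
  {r,t,u}  = {t} ∪ {r,u}
  {p,r,t,u}  = X∖{q,s}
  {r,s,t,u}  = {t} ∪ {r,s,u}
  — 32 sets.
Step 5: already closed under ᶜ and ∪.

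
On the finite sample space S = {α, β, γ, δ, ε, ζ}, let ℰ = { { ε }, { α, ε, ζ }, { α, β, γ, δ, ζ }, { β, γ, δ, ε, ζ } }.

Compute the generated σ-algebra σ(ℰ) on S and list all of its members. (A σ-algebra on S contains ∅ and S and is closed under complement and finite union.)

Answer: σ(ℰ) = { {}, { α }, { ε }, { ζ }, { α, ε }, { α, ζ }, { ε, ζ }, { α, ε, ζ }, { β, γ, δ }, { α, β, γ, δ }, { β, γ, δ, ε }, { β, γ, δ, ζ }, { α, β, γ, δ, ε }, { α, β, γ, δ, ζ }, { β, γ, δ, ε, ζ }, S }

Trace:
Take S₀ = ℰ ∪ {∅, S} = { {}, { ε }, { α, ε, ζ }, { α, β, γ, δ, ζ }, { β, γ, δ, ε, ζ }, S }.
Step 1: +2 →
  { α }  = complement { β, γ, δ, ε, ζ }
  { β, γ, δ }  = complement { α, ε, ζ }
  (now 8)
Step 2: 3 new —
  { α, ε }  = { ε } ∪ { α }
  { α, β, γ, δ }  = { β, γ, δ } ∪ { α }
  { β, γ, δ, ε }  = { β, γ, δ } ∪ { ε }
  (now 11)
Step 3. New:
  { α, ζ }  = complement { β, γ, δ, ε }
  { ε, ζ }  = complement { α, β, γ, δ }
  { β, γ, δ, ζ }  = complement { α, ε }
  { α, β, γ, δ, ε }  = { β, γ, δ } ∪ { α, ε }
  (now 15)
Step 4. New:
  { ζ }  = complement { α, β, γ, δ, ε }
  (now 16)
Step 5: no new sets; the family is a σ-algebra.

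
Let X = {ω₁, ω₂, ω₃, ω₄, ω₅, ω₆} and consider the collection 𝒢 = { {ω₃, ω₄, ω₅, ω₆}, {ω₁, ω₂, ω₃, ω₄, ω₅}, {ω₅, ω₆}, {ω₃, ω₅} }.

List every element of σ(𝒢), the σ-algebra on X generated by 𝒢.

Start: 𝒢 ∪ {∅, X} = { {}, {ω₃, ω₅}, {ω₅, ω₆}, {ω₃, ω₄, ω₅, ω₆}, {ω₁, ω₂, ω₃, ω₄, ω₅}, X }.
Round 1: +5 →
  {ω₆}  = {ω₁, ω₂, ω₃, ω₄, ω₅}ᶜ
  {ω₁, ω₂}  = {ω₃, ω₄, ω₅, ω₆}ᶜ
  {ω₃, ω₅, ω₆}  = {ω₅, ω₆} ∪ {ω₃, ω₅}
  {ω₁, ω₂, ω₃, ω₄}  = {ω₅, ω₆}ᶜ
  {ω₁, ω₂, ω₄, ω₆}  = {ω₃, ω₅}ᶜ
  — 11 sets.
Round 2 (7 new):
  {ω₁, ω₂, ω₄}  = {ω₃, ω₅, ω₆}ᶜ
  {ω₁, ω₂, ω₆}  = {ω₁, ω₂} ∪ {ω₆}
  {ω₁, ω₂, ω₃, ω₅}  = {ω₁, ω₂} ∪ {ω₃, ω₅}
  {ω₁, ω₂, ω₅, ω₆}  = {ω₅, ω₆} ∪ {ω₁, ω₂}
  {ω₁, ω₂, ω₃, ω₄, ω₆}  = {ω₁, ω₂, ω₄, ω₆} ∪ {ω₁, ω₂, ω₃, ω₄}
  {ω₁, ω₂, ω₃, ω₅, ω₆}  = {ω₁, ω₂} ∪ {ω₃, ω₅, ω₆}
  {ω₁, ω₂, ω₄, ω₅, ω₆}  = {ω₁, ω₂, ω₄, ω₆} ∪ {ω₅, ω₆}
  — 18 sets.
Round 3 adds 6:
  {ω₃}  = {ω₁, ω₂, ω₄, ω₅, ω₆}ᶜ
  {ω₄}  = {ω₁, ω₂, ω₃, ω₅, ω₆}ᶜ
  {ω₅}  = {ω₁, ω₂, ω₃, ω₄, ω₆}ᶜ
  {ω₃, ω₄}  = {ω₁, ω₂, ω₅, ω₆}ᶜ
  {ω₄, ω₆}  = {ω₁, ω₂, ω₃, ω₅}ᶜ
  {ω₃, ω₄, ω₅}  = {ω₁, ω₂, ω₆}ᶜ
  — 24 sets.
Round 4: 8 new —
  {ω₃, ω₆}  = {ω₆} ∪ {ω₃}
  {ω₄, ω₅}  = {ω₅} ∪ {ω₄}
  {ω₁, ω₂, ω₃}  = {ω₁, ω₂} ∪ {ω₃}
  {ω₁, ω₂, ω₅}  = {ω₁, ω₂} ∪ {ω₅}
  {ω₃, ω₄, ω₆}  = {ω₃, ω₄} ∪ {ω₆}
  {ω₄, ω₅, ω₆}  = {ω₅, ω₆} ∪ {ω₄}
  {ω₁, ω₂, ω₃, ω₆}  = {ω₃} ∪ {ω₁, ω₂, ω₆}
  {ω₁, ω₂, ω₄, ω₅}  = {ω₁, ω₂, ω₄} ∪ {ω₅}
  — 32 sets.
Round 5: closed — nothing new.

σ(𝒢) = { {}, {ω₃}, {ω₄}, {ω₅}, {ω₆}, {ω₁, ω₂}, {ω₃, ω₄}, {ω₃, ω₅}, {ω₃, ω₆}, {ω₄, ω₅}, {ω₄, ω₆}, {ω₅, ω₆}, {ω₁, ω₂, ω₃}, {ω₁, ω₂, ω₄}, {ω₁, ω₂, ω₅}, {ω₁, ω₂, ω₆}, {ω₃, ω₄, ω₅}, {ω₃, ω₄, ω₆}, {ω₃, ω₅, ω₆}, {ω₄, ω₅, ω₆}, {ω₁, ω₂, ω₃, ω₄}, {ω₁, ω₂, ω₃, ω₅}, {ω₁, ω₂, ω₃, ω₆}, {ω₁, ω₂, ω₄, ω₅}, {ω₁, ω₂, ω₄, ω₆}, {ω₁, ω₂, ω₅, ω₆}, {ω₃, ω₄, ω₅, ω₆}, {ω₁, ω₂, ω₃, ω₄, ω₅}, {ω₁, ω₂, ω₃, ω₄, ω₆}, {ω₁, ω₂, ω₃, ω₅, ω₆}, {ω₁, ω₂, ω₄, ω₅, ω₆}, X }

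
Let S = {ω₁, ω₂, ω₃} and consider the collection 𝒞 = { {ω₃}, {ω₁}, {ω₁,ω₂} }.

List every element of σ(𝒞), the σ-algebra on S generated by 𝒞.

Begin from { {}, {ω₁}, {ω₃}, {ω₁,ω₂}, S } (that is, 𝒞 plus ∅ and S).
Step 1 adds 2:
  {ω₁,ω₃}  = {ω₃} ∪ {ω₁}
  {ω₂,ω₃}  = complement {ω₁}
  [7 total]
Step 2 adds 1:
  {ω₂}  = complement {ω₁,ω₃}
  [8 total]
Step 3 adds nothing — fixpoint reached.

|σ(𝒞)| = 8.  σ(𝒞) = { {}, {ω₁}, {ω₂}, {ω₃}, {ω₁,ω₂}, {ω₁,ω₃}, {ω₂,ω₃}, S }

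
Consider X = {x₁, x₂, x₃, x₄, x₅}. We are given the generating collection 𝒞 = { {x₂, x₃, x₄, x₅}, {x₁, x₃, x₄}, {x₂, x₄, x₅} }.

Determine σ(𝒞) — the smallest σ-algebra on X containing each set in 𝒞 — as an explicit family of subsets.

|σ(𝒞)| = 16.  σ(𝒞) = { {}, {x₁}, {x₃}, {x₄}, {x₁, x₃}, {x₁, x₄}, {x₂, x₅}, {x₃, x₄}, {x₁, x₂, x₅}, {x₁, x₃, x₄}, {x₂, x₃, x₅}, {x₂, x₄, x₅}, {x₁, x₂, x₃, x₅}, {x₁, x₂, x₄, x₅}, {x₂, x₃, x₄, x₅}, X }

Check:
Take S₀ = 𝒞 ∪ {∅, X} = { {}, {x₁, x₃, x₄}, {x₂, x₄, x₅}, {x₂, x₃, x₄, x₅}, X }.
Pass 1. New:
  {x₁}  = {x₂, x₃, x₄, x₅}ᶜ
  {x₁, x₃}  = {x₂, x₄, x₅}ᶜ
  {x₂, x₅}  = {x₁, x₃, x₄}ᶜ
Pass 2 adds 3:
  {x₁, x₂, x₅}  = {x₂, x₅} ∪ {x₁}
  {x₁, x₂, x₃, x₅}  = {x₂, x₅} ∪ {x₁, x₃}
  {x₁, x₂, x₄, x₅}  = {x₂, x₄, x₅} ∪ {x₁}
Pass 3. New:
  {x₃}  = {x₁, x₂, x₄, x₅}ᶜ
  {x₄}  = {x₁, x₂, x₃, x₅}ᶜ
  {x₃, x₄}  = {x₁, x₂, x₅}ᶜ
Pass 4. New:
  {x₁, x₄}  = {x₄} ∪ {x₁}
  {x₂, x₃, x₅}  = {x₃} ∪ {x₂, x₅}
Pass 5: stable.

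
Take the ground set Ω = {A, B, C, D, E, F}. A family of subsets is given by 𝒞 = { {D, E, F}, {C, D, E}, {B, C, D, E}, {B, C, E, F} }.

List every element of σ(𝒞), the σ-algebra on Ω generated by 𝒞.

Seed the family with 𝒞 together with ∅ and Ω: { {}, {C, D, E}, {D, E, F}, {B, C, D, E}, {B, C, E, F}, Ω }.
Round 1. New:
  {A, D}  = complement {B, C, E, F}
  {A, F}  = complement {B, C, D, E}
  {A, B, C}  = complement {D, E, F}
  {A, B, F}  = complement {C, D, E}
  {C, D, E, F}  = {C, D, E} ∪ {D, E, F}
  {B, C, D, E, F}  = {C, D, E} ∪ {B, C, E, F}
  — 12 sets.
Round 2: +12 →
  {A}  = complement {B, C, D, E, F}
  {A, B}  = complement {C, D, E, F}
  {A, D, F}  = {A, F} ∪ {A, D}
  {A, B, C, D}  = {A, B, C} ∪ {A, D}
  {A, B, C, F}  = {A, B, C} ∪ {A, F}
  {A, B, D, F}  = {A, D} ∪ {A, B, F}
  {A, C, D, E}  = {C, D, E} ∪ {A, D}
  {A, D, E, F}  = {A, F} ∪ {D, E, F}
  {A, B, C, D, E}  = {C, D, E} ∪ {A, B, C}
  {A, B, C, E, F}  = {A, B, C} ∪ {B, C, E, F}
  {A, B, D, E, F}  = {A, B, F} ∪ {D, E, F}
  {A, C, D, E, F}  = {C, D, E} ∪ {A, F}
  — 24 sets.
Round 3 (12 new):
  {B}  = complement {A, C, D, E, F}
  {C}  = complement {A, B, D, E, F}
  {D}  = complement {A, B, C, E, F}
  {F}  = complement {A, B, C, D, E}
  {B, C}  = complement {A, D, E, F}
  {B, F}  = complement {A, C, D, E}
  {C, E}  = complement {A, B, D, F}
  {D, E}  = complement {A, B, C, F}
  {E, F}  = complement {A, B, C, D}
  {A, B, D}  = {A, D} ∪ {A, B}
  {B, C, E}  = complement {A, D, F}
  {A, B, C, D, F}  = {A, F} ∪ {A, B, C, D}
  — 36 sets.
Round 4. New:
  {E}  = complement {A, B, C, D, F}
  {A, C}  = {A} ∪ {C}
  {B, D}  = {B} ∪ {D}
  {C, D}  = {C} ∪ {D}
  {C, F}  = {F} ∪ {C}
  {D, F}  = {F} ∪ {D}
  {A, C, D}  = {C} ∪ {A, D}
  {A, C, E}  = {A} ∪ {C, E}
  {A, C, F}  = {A, F} ∪ {C}
  {A, D, E}  = {A} ∪ {D, E}
  {A, E, F}  = {E, F} ∪ {A}
  {B, C, D}  = {B, C} ∪ {D}
  {B, C, F}  = {B, F} ∪ {C}
  {B, D, E}  = {B} ∪ {D, E}
  {B, D, F}  = {B, F} ∪ {D}
  {B, E, F}  = {E, F} ∪ {B}
  {C, E, F}  = complement {A, B, D}
  {A, B, C, E}  = {A, B, C} ∪ {B, C, E}
  {A, B, D, E}  = {A, B} ∪ {D, E}
  {A, B, E, F}  = {E, F} ∪ {A, B}
  {A, C, D, F}  = {A, D, F} ∪ {C}
  {A, C, E, F}  = {A, F} ∪ {C, E}
  {B, D, E, F}  = {B} ∪ {D, E, F}
  — 59 sets.
Round 5: 5 new —
  {A, E}  = {E} ∪ {A}
  {B, E}  = complement {A, C, D, F}
  {A, B, E}  = {A, B} ∪ {E}
  {C, D, F}  = {C, D} ∪ {D, F}
  {B, C, D, F}  = {B, D, F} ∪ {C, D}
  — 64 sets.
Round 6: already closed under ᶜ and ∪.

σ(𝒞) = { {}, {A}, {B}, {C}, {D}, {E}, {F}, {A, B}, {A, C}, {A, D}, {A, E}, {A, F}, {B, C}, {B, D}, {B, E}, {B, F}, {C, D}, {C, E}, {C, F}, {D, E}, {D, F}, {E, F}, {A, B, C}, {A, B, D}, {A, B, E}, {A, B, F}, {A, C, D}, {A, C, E}, {A, C, F}, {A, D, E}, {A, D, F}, {A, E, F}, {B, C, D}, {B, C, E}, {B, C, F}, {B, D, E}, {B, D, F}, {B, E, F}, {C, D, E}, {C, D, F}, {C, E, F}, {D, E, F}, {A, B, C, D}, {A, B, C, E}, {A, B, C, F}, {A, B, D, E}, {A, B, D, F}, {A, B, E, F}, {A, C, D, E}, {A, C, D, F}, {A, C, E, F}, {A, D, E, F}, {B, C, D, E}, {B, C, D, F}, {B, C, E, F}, {B, D, E, F}, {C, D, E, F}, {A, B, C, D, E}, {A, B, C, D, F}, {A, B, C, E, F}, {A, B, D, E, F}, {A, C, D, E, F}, {B, C, D, E, F}, Ω }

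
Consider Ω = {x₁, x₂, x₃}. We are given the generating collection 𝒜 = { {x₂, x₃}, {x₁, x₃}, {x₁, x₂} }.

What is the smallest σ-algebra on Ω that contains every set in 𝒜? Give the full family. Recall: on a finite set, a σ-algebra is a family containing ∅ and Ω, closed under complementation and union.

σ(𝒜) = { {}, {x₁}, {x₂}, {x₃}, {x₁, x₂}, {x₁, x₃}, {x₂, x₃}, Ω }

Trace:
Take S₀ = 𝒜 ∪ {∅, Ω} = { {}, {x₁, x₂}, {x₁, x₃}, {x₂, x₃}, Ω }.
Step 1: 3 new —
  {x₁}  = Ω∖{x₂, x₃}
  {x₂}  = Ω∖{x₁, x₃}
  {x₃}  = Ω∖{x₁, x₂}
  |family| = 8
Step 2: closed — nothing new.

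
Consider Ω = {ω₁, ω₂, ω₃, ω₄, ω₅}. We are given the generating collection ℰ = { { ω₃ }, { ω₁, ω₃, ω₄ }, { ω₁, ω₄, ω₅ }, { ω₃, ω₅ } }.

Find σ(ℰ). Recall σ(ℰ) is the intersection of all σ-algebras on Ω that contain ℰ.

σ(ℰ) = { ∅, { ω₂ }, { ω₃ }, { ω₅ }, { ω₁, ω₄ }, { ω₂, ω₃ }, { ω₂, ω₅ }, { ω₃, ω₅ }, { ω₁, ω₂, ω₄ }, { ω₁, ω₃, ω₄ }, { ω₁, ω₄, ω₅ }, { ω₂, ω₃, ω₅ }, { ω₁, ω₂, ω₃, ω₄ }, { ω₁, ω₂, ω₄, ω₅ }, { ω₁, ω₃, ω₄, ω₅ }, Ω }

Working:
Seed the family with ℰ together with ∅ and Ω: { ∅, { ω₃ }, { ω₃, ω₅ }, { ω₁, ω₃, ω₄ }, { ω₁, ω₄, ω₅ }, Ω }.
Step 1. New:
  { ω₂, ω₃ }  = Ω∖{ ω₁, ω₄, ω₅ }
  { ω₂, ω₅ }  = Ω∖{ ω₁, ω₃, ω₄ }
  { ω₁, ω₂, ω₄ }  = Ω∖{ ω₃, ω₅ }
  { ω₁, ω₂, ω₄, ω₅ }  = Ω∖{ ω₃ }
  { ω₁, ω₃, ω₄, ω₅ }  = { ω₁, ω₄, ω₅ } ∪ { ω₃ }
  |family| = 11
Step 2 adds 3:
  { ω₂ }  = Ω∖{ ω₁, ω₃, ω₄, ω₅ }
  { ω₂, ω₃, ω₅ }  = { ω₂, ω₅ } ∪ { ω₃ }
  { ω₁, ω₂, ω₃, ω₄ }  = { ω₁, ω₂, ω₄ } ∪ { ω₃ }
  |family| = 14
Step 3. New:
  { ω₅ }  = Ω∖{ ω₁, ω₂, ω₃, ω₄ }
  { ω₁, ω₄ }  = Ω∖{ ω₂, ω₃, ω₅ }
  |family| = 16
Step 4: closed — nothing new.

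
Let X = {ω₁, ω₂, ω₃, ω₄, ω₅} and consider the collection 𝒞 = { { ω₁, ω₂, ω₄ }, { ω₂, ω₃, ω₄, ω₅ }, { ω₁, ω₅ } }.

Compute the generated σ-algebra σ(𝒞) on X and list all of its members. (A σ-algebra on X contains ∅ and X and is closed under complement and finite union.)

Initial family (5 sets): { {}, { ω₁, ω₅ }, { ω₁, ω₂, ω₄ }, { ω₂, ω₃, ω₄, ω₅ }, X }.
Step 1: 4 new —
  { ω₁ }  = ᶜ of { ω₂, ω₃, ω₄, ω₅ }
  { ω₃, ω₅ }  = ᶜ of { ω₁, ω₂, ω₄ }
  { ω₂, ω₃, ω₄ }  = ᶜ of { ω₁, ω₅ }
  { ω₁, ω₂, ω₄, ω₅ }  = { ω₁, ω₅ } ∪ { ω₁, ω₂, ω₄ }
  [9 total]
Step 2 (3 new):
  { ω₃ }  = ᶜ of { ω₁, ω₂, ω₄, ω₅ }
  { ω₁, ω₃, ω₅ }  = { ω₁, ω₅ } ∪ { ω₃, ω₅ }
  { ω₁, ω₂, ω₃, ω₄ }  = { ω₁, ω₂, ω₄ } ∪ { ω₂, ω₃, ω₄ }
  [12 total]
Step 3: +3 →
  { ω₅ }  = ᶜ of { ω₁, ω₂, ω₃, ω₄ }
  { ω₁, ω₃ }  = { ω₃ } ∪ { ω₁ }
  { ω₂, ω₄ }  = ᶜ of { ω₁, ω₃, ω₅ }
  [15 total]
Step 4: +1 →
  { ω₂, ω₄, ω₅ }  = ᶜ of { ω₁, ω₃ }
  [16 total]
Step 5: already closed under ᶜ and ∪.

Therefore σ(𝒞) = { {}, { ω₁ }, { ω₃ }, { ω₅ }, { ω₁, ω₃ }, { ω₁, ω₅ }, { ω₂, ω₄ }, { ω₃, ω₅ }, { ω₁, ω₂, ω₄ }, { ω₁, ω₃, ω₅ }, { ω₂, ω₃, ω₄ }, { ω₂, ω₄, ω₅ }, { ω₁, ω₂, ω₃, ω₄ }, { ω₁, ω₂, ω₄, ω₅ }, { ω₂, ω₃, ω₄, ω₅ }, X } (|σ(𝒞)| = 16).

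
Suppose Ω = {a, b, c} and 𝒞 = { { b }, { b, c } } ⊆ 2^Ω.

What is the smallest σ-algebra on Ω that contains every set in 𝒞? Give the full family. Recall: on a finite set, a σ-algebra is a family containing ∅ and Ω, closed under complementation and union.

Begin from { ∅, { b }, { b, c }, Ω } (that is, 𝒞 plus ∅ and Ω).
Pass 1: 2 new —
  { a }  = { b, c }ᶜ
  { a, c }  = { b }ᶜ
  [6 total]
Pass 2 (1 new):
  { a, b }  = { b } ∪ { a }
  [7 total]
Pass 3 (1 new):
  { c }  = { a, b }ᶜ
  [8 total]
Pass 4: closed — nothing new.

σ(𝒞) = { ∅, { a }, { b }, { c }, { a, b }, { a, c }, { b, c }, Ω }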